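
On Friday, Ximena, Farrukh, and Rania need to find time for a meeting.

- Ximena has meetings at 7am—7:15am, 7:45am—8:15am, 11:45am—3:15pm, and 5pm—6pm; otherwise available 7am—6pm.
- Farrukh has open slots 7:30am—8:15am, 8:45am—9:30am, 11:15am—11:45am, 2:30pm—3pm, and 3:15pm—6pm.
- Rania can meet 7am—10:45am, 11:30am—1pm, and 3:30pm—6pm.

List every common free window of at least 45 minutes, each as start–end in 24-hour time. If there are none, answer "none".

08:45–09:30, 15:30–17:00

Ximena free within 07:00–18:00: 07:15–07:45, 08:15–11:45, 15:15–17:00.
Ximena ∩ Farrukh: 07:30–07:45, 08:45–09:30, 11:15–11:45, 15:15–17:00.
Ximena ∩ Farrukh ∩ Rania: 07:30–07:45, 08:45–09:30, 11:30–11:45, 15:30–17:00.
Windows ≥ 45 min: 08:45–09:30, 15:30–17:00.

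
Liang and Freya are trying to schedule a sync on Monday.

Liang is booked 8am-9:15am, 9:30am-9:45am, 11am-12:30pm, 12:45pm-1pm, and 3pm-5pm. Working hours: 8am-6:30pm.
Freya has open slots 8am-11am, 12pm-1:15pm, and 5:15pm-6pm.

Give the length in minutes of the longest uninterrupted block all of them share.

75 minutes

Liang free within 08:00–18:30: 09:15–09:30, 09:45–11:00, 12:30–12:45, 13:00–15:00, 17:00–18:30.
Liang ∩ Freya: 09:15–09:30, 09:45–11:00, 12:30–12:45, 13:00–13:15, 17:15–18:00.
Common window lengths: 15, 75, 15, 15, 45 min; longest is 75.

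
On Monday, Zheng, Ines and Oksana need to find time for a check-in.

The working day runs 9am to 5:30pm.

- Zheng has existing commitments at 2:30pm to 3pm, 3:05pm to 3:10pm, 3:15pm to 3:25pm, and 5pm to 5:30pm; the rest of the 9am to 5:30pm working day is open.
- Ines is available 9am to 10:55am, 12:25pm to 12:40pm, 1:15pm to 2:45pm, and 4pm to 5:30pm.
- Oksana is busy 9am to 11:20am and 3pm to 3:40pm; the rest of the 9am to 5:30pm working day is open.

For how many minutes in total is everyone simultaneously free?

150 minutes

Zheng free within 09:00–17:30: 09:00–14:30, 15:00–15:05, 15:10–15:15, 15:25–17:00.
Oksana free within 09:00–17:30: 11:20–15:00, 15:40–17:30.
Zheng ∩ Ines: 09:00–10:55, 12:25–12:40, 13:15–14:30, 16:00–17:00.
Zheng ∩ Ines ∩ Oksana: 12:25–12:40, 13:15–14:30, 16:00–17:00.
Total common minutes: 15 + 75 + 60 = 150.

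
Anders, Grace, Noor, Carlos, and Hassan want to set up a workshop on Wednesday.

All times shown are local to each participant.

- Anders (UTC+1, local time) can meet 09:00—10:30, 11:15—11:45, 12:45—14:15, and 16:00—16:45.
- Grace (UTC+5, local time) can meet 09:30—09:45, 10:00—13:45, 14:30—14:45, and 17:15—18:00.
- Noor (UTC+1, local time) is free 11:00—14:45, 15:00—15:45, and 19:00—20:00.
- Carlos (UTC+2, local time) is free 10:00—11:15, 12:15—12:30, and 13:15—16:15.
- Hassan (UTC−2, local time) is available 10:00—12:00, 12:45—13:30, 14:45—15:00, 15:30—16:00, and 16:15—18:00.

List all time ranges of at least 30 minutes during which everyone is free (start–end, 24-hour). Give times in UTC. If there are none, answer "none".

Anders → UTC: 08:00–09:30, 10:15–10:45, 11:45–13:15, 15:00–15:45.
Grace → UTC: 04:30–04:45, 05:00–08:45, 09:30–09:45, 12:15–13:00.
Noor → UTC: 10:00–13:45, 14:00–14:45, 18:00–19:00.
Carlos → UTC: 08:00–09:15, 10:15–10:30, 11:15–14:15.
Hassan → UTC: 12:00–14:00, 14:45–15:30, 16:45–17:00, 17:30–18:00, 18:15–20:00.
Anders ∩ Grace: 08:00–08:45, 12:15–13:00.
Anders ∩ Grace ∩ Noor: 12:15–13:00.
Anders ∩ Grace ∩ Noor ∩ Carlos: 12:15–13:00.
Anders ∩ Grace ∩ Noor ∩ Carlos ∩ Hassan: 12:15–13:00.
Windows ≥ 30 min: 12:15–13:00.

12:15–13:00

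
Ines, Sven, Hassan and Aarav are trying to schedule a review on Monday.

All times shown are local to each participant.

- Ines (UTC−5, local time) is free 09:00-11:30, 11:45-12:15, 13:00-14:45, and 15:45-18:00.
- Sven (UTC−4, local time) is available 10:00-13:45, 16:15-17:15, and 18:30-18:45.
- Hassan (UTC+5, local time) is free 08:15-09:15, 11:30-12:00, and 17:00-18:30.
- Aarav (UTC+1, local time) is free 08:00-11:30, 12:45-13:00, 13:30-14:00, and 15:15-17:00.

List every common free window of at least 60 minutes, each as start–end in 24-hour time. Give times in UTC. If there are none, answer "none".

none

Ines → UTC: 14:00–16:30, 16:45–17:15, 18:00–19:45, 20:45–23:00.
Sven → UTC: 14:00–17:45, 20:15–21:15, 22:30–22:45.
Hassan → UTC: 03:15–04:15, 06:30–07:00, 12:00–13:30.
Aarav → UTC: 07:00–10:30, 11:45–12:00, 12:30–13:00, 14:15–16:00.
Ines ∩ Sven: 14:00–16:30, 16:45–17:15, 20:45–21:15, 22:30–22:45.
Ines ∩ Sven ∩ Hassan: (none).
Ines ∩ Sven ∩ Hassan ∩ Aarav: (none).
Windows ≥ 60 min: (none).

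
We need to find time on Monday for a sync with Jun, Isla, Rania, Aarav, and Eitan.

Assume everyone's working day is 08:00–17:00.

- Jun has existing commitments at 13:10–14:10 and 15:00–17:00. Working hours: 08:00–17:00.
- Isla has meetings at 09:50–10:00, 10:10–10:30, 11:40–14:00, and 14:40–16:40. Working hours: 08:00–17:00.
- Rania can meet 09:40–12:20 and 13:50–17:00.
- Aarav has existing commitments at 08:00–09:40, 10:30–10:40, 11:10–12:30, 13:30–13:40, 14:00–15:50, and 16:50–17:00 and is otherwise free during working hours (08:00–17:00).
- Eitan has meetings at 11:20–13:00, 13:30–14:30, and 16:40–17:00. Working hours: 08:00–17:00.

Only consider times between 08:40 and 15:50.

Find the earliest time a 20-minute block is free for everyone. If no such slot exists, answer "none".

Jun free within 08:00–17:00: 08:00–13:10, 14:10–15:00.
Isla free within 08:00–17:00: 08:00–09:50, 10:00–10:10, 10:30–11:40, 14:00–14:40, 16:40–17:00.
Aarav free within 08:00–17:00: 09:40–10:30, 10:40–11:10, 12:30–13:30, 13:40–14:00, 15:50–16:50.
Eitan free within 08:00–17:00: 08:00–11:20, 13:00–13:30, 14:30–16:40.
Jun ∩ Isla: 08:00–09:50, 10:00–10:10, 10:30–11:40, 14:10–14:40.
Jun ∩ Isla ∩ Rania: 09:40–09:50, 10:00–10:10, 10:30–11:40, 14:10–14:40.
Jun ∩ Isla ∩ Rania ∩ Aarav: 09:40–09:50, 10:00–10:10, 10:40–11:10.
Jun ∩ Isla ∩ Rania ∩ Aarav ∩ Eitan: 09:40–09:50, 10:00–10:10, 10:40–11:10.
Restricted to 08:40–15:50: 09:40–09:50, 10:00–10:10, 10:40–11:10.
Windows ≥ 20 min: 10:40–11:10.
Earliest such window starts at 10:40.

10:40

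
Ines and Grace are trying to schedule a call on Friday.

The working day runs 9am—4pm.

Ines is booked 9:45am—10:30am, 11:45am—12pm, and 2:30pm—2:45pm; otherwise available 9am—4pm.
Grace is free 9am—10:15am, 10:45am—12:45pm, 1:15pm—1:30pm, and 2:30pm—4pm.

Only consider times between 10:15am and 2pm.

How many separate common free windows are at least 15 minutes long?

Ines free within 09:00–16:00: 09:00–09:45, 10:30–11:45, 12:00–14:30, 14:45–16:00.
Ines ∩ Grace: 09:00–09:45, 10:45–11:45, 12:00–12:45, 13:15–13:30, 14:45–16:00.
Restricted to 10:15–14:00: 10:45–11:45, 12:00–12:45, 13:15–13:30.
Windows ≥ 15 min: 10:45–11:45, 12:00–12:45, 13:15–13:30.
That's 3 windows.

3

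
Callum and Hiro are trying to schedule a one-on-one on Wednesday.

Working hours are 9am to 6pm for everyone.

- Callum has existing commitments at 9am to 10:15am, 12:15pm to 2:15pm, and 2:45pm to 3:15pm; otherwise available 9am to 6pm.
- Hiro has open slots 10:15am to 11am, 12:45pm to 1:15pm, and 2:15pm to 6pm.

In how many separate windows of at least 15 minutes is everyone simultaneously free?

Callum free within 09:00–18:00: 10:15–12:15, 14:15–14:45, 15:15–18:00.
Callum ∩ Hiro: 10:15–11:00, 14:15–14:45, 15:15–18:00.
Windows ≥ 15 min: 10:15–11:00, 14:15–14:45, 15:15–18:00.
That's 3 windows.

3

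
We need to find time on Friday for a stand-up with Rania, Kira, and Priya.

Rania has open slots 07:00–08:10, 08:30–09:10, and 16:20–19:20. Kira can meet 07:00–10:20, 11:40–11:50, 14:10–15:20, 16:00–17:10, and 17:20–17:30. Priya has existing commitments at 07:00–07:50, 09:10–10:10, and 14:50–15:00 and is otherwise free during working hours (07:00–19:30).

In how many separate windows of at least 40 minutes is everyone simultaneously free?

Priya free within 07:00–19:30: 07:50–09:10, 10:10–14:50, 15:00–19:30.
Rania ∩ Kira: 07:00–08:10, 08:30–09:10, 16:20–17:10, 17:20–17:30.
Rania ∩ Kira ∩ Priya: 07:50–08:10, 08:30–09:10, 16:20–17:10, 17:20–17:30.
Windows ≥ 40 min: 08:30–09:10, 16:20–17:10.
That's 2 windows.

2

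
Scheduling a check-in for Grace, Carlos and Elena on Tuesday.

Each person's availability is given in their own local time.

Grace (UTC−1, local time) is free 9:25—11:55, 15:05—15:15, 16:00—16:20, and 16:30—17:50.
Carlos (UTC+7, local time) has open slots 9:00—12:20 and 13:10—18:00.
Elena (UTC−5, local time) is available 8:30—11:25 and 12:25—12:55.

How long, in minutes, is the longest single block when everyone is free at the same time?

Grace → UTC: 10:25–12:55, 16:05–16:15, 17:00–17:20, 17:30–18:50.
Carlos → UTC: 02:00–05:20, 06:10–11:00.
Elena → UTC: 13:30–16:25, 17:25–17:55.
Grace ∩ Carlos: 10:25–11:00.
Grace ∩ Carlos ∩ Elena: (none).
No common window.

0 minutes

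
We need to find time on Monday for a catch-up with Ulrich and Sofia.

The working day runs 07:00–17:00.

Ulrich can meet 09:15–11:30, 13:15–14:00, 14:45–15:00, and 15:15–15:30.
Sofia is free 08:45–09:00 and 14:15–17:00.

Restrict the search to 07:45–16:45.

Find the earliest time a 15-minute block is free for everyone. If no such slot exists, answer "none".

Ulrich ∩ Sofia: 14:45–15:00, 15:15–15:30.
Restricted to 07:45–16:45: 14:45–15:00, 15:15–15:30.
Windows ≥ 15 min: 14:45–15:00, 15:15–15:30.
Earliest such window starts at 14:45.

14:45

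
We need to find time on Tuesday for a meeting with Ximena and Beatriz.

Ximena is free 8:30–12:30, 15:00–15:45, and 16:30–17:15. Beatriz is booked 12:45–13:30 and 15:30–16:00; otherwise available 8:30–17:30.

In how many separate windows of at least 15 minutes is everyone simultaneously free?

Beatriz free within 08:30–17:30: 08:30–12:45, 13:30–15:30, 16:00–17:30.
Ximena ∩ Beatriz: 08:30–12:30, 15:00–15:30, 16:30–17:15.
Windows ≥ 15 min: 08:30–12:30, 15:00–15:30, 16:30–17:15.
That's 3 windows.

3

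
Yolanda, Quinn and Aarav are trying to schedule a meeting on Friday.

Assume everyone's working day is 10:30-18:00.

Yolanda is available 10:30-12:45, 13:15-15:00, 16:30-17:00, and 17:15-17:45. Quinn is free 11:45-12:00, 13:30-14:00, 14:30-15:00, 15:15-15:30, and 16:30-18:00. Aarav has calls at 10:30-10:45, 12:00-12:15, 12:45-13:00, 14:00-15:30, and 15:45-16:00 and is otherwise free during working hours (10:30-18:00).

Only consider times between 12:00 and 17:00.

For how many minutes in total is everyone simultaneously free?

60 minutes

Aarav free within 10:30–18:00: 10:45–12:00, 12:15–12:45, 13:00–14:00, 15:30–15:45, 16:00–18:00.
Yolanda ∩ Quinn: 11:45–12:00, 13:30–14:00, 14:30–15:00, 16:30–17:00, 17:15–17:45.
Yolanda ∩ Quinn ∩ Aarav: 11:45–12:00, 13:30–14:00, 16:30–17:00, 17:15–17:45.
Restricted to 12:00–17:00: 13:30–14:00, 16:30–17:00.
Total common minutes: 30 + 30 = 60.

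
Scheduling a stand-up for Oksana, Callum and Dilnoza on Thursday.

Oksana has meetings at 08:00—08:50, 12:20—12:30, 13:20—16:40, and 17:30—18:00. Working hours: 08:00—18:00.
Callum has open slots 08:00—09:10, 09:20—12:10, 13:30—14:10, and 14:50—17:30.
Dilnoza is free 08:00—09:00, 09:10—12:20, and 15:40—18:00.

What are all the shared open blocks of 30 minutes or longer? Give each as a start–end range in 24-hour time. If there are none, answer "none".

Oksana free within 08:00–18:00: 08:50–12:20, 12:30–13:20, 16:40–17:30.
Oksana ∩ Callum: 08:50–09:10, 09:20–12:10, 16:40–17:30.
Oksana ∩ Callum ∩ Dilnoza: 08:50–09:00, 09:20–12:10, 16:40–17:30.
Windows ≥ 30 min: 09:20–12:10, 16:40–17:30.

09:20–12:10, 16:40–17:30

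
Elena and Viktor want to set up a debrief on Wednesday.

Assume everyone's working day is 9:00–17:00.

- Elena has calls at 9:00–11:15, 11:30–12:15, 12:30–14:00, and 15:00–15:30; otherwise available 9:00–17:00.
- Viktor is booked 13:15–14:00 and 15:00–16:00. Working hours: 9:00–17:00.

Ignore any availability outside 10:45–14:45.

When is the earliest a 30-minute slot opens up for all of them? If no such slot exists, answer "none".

Elena free within 09:00–17:00: 11:15–11:30, 12:15–12:30, 14:00–15:00, 15:30–17:00.
Viktor free within 09:00–17:00: 09:00–13:15, 14:00–15:00, 16:00–17:00.
Elena ∩ Viktor: 11:15–11:30, 12:15–12:30, 14:00–15:00, 16:00–17:00.
Restricted to 10:45–14:45: 11:15–11:30, 12:15–12:30, 14:00–14:45.
Windows ≥ 30 min: 14:00–14:45.
Earliest such window starts at 14:00.

14:00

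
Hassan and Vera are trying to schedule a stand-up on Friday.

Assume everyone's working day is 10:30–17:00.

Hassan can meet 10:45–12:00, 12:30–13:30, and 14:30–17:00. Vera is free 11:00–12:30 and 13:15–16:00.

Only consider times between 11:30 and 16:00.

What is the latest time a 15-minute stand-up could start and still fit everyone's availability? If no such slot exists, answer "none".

15:45

Hassan ∩ Vera: 11:00–12:00, 13:15–13:30, 14:30–16:00.
Restricted to 11:30–16:00: 11:30–12:00, 13:15–13:30, 14:30–16:00.
Windows ≥ 15 min: 11:30–12:00, 13:15–13:30, 14:30–16:00.
Latest start in the last window 14:30–16:00 is 16:00 − 15 min = 15:45.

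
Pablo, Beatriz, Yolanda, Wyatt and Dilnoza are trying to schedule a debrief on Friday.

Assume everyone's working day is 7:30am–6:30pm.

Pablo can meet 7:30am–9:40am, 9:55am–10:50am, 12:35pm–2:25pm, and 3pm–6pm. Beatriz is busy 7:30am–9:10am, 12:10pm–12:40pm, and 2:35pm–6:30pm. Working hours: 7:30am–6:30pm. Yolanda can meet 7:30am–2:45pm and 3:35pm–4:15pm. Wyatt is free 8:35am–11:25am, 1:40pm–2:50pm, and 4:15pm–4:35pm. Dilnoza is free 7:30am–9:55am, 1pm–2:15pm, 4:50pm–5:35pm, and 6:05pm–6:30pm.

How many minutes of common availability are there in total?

Beatriz free within 07:30–18:30: 09:10–12:10, 12:40–14:35.
Pablo ∩ Beatriz: 09:10–09:40, 09:55–10:50, 12:40–14:25.
Pablo ∩ Beatriz ∩ Yolanda: 09:10–09:40, 09:55–10:50, 12:40–14:25.
Pablo ∩ Beatriz ∩ Yolanda ∩ Wyatt: 09:10–09:40, 09:55–10:50, 13:40–14:25.
Pablo ∩ Beatriz ∩ Yolanda ∩ Wyatt ∩ Dilnoza: 09:10–09:40, 13:40–14:15.
Total common minutes: 30 + 35 = 65.

65 minutes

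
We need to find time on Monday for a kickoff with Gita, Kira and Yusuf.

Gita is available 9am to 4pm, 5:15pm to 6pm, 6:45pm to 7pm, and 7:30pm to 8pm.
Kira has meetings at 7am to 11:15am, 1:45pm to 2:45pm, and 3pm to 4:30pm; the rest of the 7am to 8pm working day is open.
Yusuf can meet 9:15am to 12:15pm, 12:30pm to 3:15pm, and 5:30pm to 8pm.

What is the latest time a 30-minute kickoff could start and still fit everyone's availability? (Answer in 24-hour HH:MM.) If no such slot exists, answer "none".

19:30

Kira free within 07:00–20:00: 11:15–13:45, 14:45–15:00, 16:30–20:00.
Gita ∩ Kira: 11:15–13:45, 14:45–15:00, 17:15–18:00, 18:45–19:00, 19:30–20:00.
Gita ∩ Kira ∩ Yusuf: 11:15–12:15, 12:30–13:45, 14:45–15:00, 17:30–18:00, 18:45–19:00, 19:30–20:00.
Windows ≥ 30 min: 11:15–12:15, 12:30–13:45, 17:30–18:00, 19:30–20:00.
Latest start in the last window 19:30–20:00 is 20:00 − 30 min = 19:30.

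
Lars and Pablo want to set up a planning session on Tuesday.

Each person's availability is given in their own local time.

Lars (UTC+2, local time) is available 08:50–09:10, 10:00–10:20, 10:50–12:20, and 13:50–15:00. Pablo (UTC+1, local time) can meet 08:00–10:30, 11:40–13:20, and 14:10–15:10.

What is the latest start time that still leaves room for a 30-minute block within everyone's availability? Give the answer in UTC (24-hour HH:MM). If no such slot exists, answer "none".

11:50

Lars → UTC: 06:50–07:10, 08:00–08:20, 08:50–10:20, 11:50–13:00.
Pablo → UTC: 07:00–09:30, 10:40–12:20, 13:10–14:10.
Lars ∩ Pablo: 07:00–07:10, 08:00–08:20, 08:50–09:30, 11:50–12:20.
Windows ≥ 30 min: 08:50–09:30, 11:50–12:20.
Latest start in the last window 11:50–12:20 is 12:20 − 30 min = 11:50.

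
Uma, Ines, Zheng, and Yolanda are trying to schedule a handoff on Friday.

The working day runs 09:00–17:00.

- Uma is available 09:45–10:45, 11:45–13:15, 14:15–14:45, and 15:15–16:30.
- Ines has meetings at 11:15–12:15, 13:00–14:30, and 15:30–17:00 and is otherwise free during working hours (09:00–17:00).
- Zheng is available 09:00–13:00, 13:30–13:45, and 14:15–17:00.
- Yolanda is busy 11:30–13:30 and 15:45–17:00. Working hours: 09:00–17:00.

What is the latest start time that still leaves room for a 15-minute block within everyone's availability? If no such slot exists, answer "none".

15:15

Ines free within 09:00–17:00: 09:00–11:15, 12:15–13:00, 14:30–15:30.
Yolanda free within 09:00–17:00: 09:00–11:30, 13:30–15:45.
Uma ∩ Ines: 09:45–10:45, 12:15–13:00, 14:30–14:45, 15:15–15:30.
Uma ∩ Ines ∩ Zheng: 09:45–10:45, 12:15–13:00, 14:30–14:45, 15:15–15:30.
Uma ∩ Ines ∩ Zheng ∩ Yolanda: 09:45–10:45, 14:30–14:45, 15:15–15:30.
Windows ≥ 15 min: 09:45–10:45, 14:30–14:45, 15:15–15:30.
Latest start in the last window 15:15–15:30 is 15:30 − 15 min = 15:15.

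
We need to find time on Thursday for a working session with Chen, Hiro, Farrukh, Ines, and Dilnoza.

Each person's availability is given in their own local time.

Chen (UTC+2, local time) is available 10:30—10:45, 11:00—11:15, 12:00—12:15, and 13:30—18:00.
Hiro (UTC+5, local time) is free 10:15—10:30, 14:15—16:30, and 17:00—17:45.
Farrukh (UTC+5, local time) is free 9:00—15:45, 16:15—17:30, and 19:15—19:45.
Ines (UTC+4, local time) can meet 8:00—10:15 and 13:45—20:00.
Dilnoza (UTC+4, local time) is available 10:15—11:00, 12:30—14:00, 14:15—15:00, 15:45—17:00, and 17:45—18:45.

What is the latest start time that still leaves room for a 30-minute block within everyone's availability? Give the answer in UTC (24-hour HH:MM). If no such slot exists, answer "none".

Chen → UTC: 08:30–08:45, 09:00–09:15, 10:00–10:15, 11:30–16:00.
Hiro → UTC: 05:15–05:30, 09:15–11:30, 12:00–12:45.
Farrukh → UTC: 04:00–10:45, 11:15–12:30, 14:15–14:45.
Ines → UTC: 04:00–06:15, 09:45–16:00.
Dilnoza → UTC: 06:15–07:00, 08:30–10:00, 10:15–11:00, 11:45–13:00, 13:45–14:45.
Chen ∩ Hiro: 10:00–10:15, 12:00–12:45.
Chen ∩ Hiro ∩ Farrukh: 10:00–10:15, 12:00–12:30.
Chen ∩ Hiro ∩ Farrukh ∩ Ines: 10:00–10:15, 12:00–12:30.
Chen ∩ Hiro ∩ Farrukh ∩ Ines ∩ Dilnoza: 12:00–12:30.
Windows ≥ 30 min: 12:00–12:30.
Latest start in the last window 12:00–12:30 is 12:30 − 30 min = 12:00.

12:00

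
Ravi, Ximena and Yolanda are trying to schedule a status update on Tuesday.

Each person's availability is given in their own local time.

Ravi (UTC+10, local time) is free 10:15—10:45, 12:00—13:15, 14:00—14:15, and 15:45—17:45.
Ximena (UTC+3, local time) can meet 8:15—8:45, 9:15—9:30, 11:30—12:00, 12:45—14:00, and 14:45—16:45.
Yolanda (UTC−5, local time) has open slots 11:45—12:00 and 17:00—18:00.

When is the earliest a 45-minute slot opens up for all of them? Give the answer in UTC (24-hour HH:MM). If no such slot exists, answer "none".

Ravi → UTC: 00:15–00:45, 02:00–03:15, 04:00–04:15, 05:45–07:45.
Ximena → UTC: 05:15–05:45, 06:15–06:30, 08:30–09:00, 09:45–11:00, 11:45–13:45.
Yolanda → UTC: 16:45–17:00, 22:00–23:00.
Ravi ∩ Ximena: 06:15–06:30.
Ravi ∩ Ximena ∩ Yolanda: (none).
Windows ≥ 45 min: (none).

none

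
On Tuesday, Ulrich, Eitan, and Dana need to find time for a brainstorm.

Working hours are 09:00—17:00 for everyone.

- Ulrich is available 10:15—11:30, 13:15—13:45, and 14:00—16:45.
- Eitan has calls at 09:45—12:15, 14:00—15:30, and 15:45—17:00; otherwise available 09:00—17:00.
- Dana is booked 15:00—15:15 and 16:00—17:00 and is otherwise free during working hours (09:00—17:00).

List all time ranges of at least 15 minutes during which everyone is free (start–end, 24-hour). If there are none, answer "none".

Eitan free within 09:00–17:00: 09:00–09:45, 12:15–14:00, 15:30–15:45.
Dana free within 09:00–17:00: 09:00–15:00, 15:15–16:00.
Ulrich ∩ Eitan: 13:15–13:45, 15:30–15:45.
Ulrich ∩ Eitan ∩ Dana: 13:15–13:45, 15:30–15:45.
Windows ≥ 15 min: 13:15–13:45, 15:30–15:45.

13:15–13:45, 15:30–15:45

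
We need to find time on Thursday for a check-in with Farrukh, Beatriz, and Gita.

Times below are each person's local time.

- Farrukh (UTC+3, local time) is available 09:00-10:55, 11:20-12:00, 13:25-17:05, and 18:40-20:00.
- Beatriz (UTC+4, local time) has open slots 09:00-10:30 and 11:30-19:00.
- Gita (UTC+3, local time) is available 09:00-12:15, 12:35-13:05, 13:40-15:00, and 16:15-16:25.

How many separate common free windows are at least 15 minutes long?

Farrukh → UTC: 06:00–07:55, 08:20–09:00, 10:25–14:05, 15:40–17:00.
Beatriz → UTC: 05:00–06:30, 07:30–15:00.
Gita → UTC: 06:00–09:15, 09:35–10:05, 10:40–12:00, 13:15–13:25.
Farrukh ∩ Beatriz: 06:00–06:30, 07:30–07:55, 08:20–09:00, 10:25–14:05.
Farrukh ∩ Beatriz ∩ Gita: 06:00–06:30, 07:30–07:55, 08:20–09:00, 10:40–12:00, 13:15–13:25.
Windows ≥ 15 min: 06:00–06:30, 07:30–07:55, 08:20–09:00, 10:40–12:00.
That's 4 windows.

4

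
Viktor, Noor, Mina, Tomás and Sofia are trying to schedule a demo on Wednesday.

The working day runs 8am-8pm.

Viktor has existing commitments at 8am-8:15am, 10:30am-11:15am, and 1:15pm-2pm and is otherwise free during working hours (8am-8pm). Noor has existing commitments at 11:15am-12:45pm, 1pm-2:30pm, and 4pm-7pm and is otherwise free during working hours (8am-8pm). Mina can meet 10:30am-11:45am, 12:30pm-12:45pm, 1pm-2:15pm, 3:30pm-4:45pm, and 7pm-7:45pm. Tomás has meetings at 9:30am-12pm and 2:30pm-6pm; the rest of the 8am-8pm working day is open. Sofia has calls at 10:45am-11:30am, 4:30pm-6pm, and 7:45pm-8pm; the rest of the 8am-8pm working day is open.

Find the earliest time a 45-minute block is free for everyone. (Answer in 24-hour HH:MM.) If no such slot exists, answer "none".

19:00

Viktor free within 08:00–20:00: 08:15–10:30, 11:15–13:15, 14:00–20:00.
Noor free within 08:00–20:00: 08:00–11:15, 12:45–13:00, 14:30–16:00, 19:00–20:00.
Tomás free within 08:00–20:00: 08:00–09:30, 12:00–14:30, 18:00–20:00.
Sofia free within 08:00–20:00: 08:00–10:45, 11:30–16:30, 18:00–19:45.
Viktor ∩ Noor: 08:15–10:30, 12:45–13:00, 14:30–16:00, 19:00–20:00.
Viktor ∩ Noor ∩ Mina: 15:30–16:00, 19:00–19:45.
Viktor ∩ Noor ∩ Mina ∩ Tomás: 19:00–19:45.
Viktor ∩ Noor ∩ Mina ∩ Tomás ∩ Sofia: 19:00–19:45.
Windows ≥ 45 min: 19:00–19:45.
Earliest such window starts at 19:00.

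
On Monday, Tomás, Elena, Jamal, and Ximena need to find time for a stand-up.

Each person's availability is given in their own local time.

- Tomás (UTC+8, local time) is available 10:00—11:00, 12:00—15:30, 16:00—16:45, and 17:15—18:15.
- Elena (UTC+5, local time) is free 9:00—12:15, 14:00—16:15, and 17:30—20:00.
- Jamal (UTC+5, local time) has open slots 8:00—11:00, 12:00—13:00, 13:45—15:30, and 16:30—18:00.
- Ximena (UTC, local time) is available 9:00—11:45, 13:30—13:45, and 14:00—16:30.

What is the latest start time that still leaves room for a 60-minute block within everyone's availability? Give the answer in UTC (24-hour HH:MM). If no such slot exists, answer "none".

09:15

Tomás → UTC: 02:00–03:00, 04:00–07:30, 08:00–08:45, 09:15–10:15.
Elena → UTC: 04:00–07:15, 09:00–11:15, 12:30–15:00.
Jamal → UTC: 03:00–06:00, 07:00–08:00, 08:45–10:30, 11:30–13:00.
Ximena → UTC: 09:00–11:45, 13:30–13:45, 14:00–16:30.
Tomás ∩ Elena: 04:00–07:15, 09:15–10:15.
Tomás ∩ Elena ∩ Jamal: 04:00–06:00, 07:00–07:15, 09:15–10:15.
Tomás ∩ Elena ∩ Jamal ∩ Ximena: 09:15–10:15.
Windows ≥ 60 min: 09:15–10:15.
Latest start in the last window 09:15–10:15 is 10:15 − 60 min = 09:15.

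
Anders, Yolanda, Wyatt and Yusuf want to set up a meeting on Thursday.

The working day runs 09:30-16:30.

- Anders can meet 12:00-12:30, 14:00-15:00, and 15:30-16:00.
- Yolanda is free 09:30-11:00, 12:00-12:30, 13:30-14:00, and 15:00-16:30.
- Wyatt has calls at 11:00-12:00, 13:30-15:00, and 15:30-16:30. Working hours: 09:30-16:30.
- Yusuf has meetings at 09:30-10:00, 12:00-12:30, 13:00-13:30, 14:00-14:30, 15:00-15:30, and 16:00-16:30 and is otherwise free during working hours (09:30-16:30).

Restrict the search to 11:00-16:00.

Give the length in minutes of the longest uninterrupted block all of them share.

Wyatt free within 09:30–16:30: 09:30–11:00, 12:00–13:30, 15:00–15:30.
Yusuf free within 09:30–16:30: 10:00–12:00, 12:30–13:00, 13:30–14:00, 14:30–15:00, 15:30–16:00.
Anders ∩ Yolanda: 12:00–12:30, 15:30–16:00.
Anders ∩ Yolanda ∩ Wyatt: 12:00–12:30.
Anders ∩ Yolanda ∩ Wyatt ∩ Yusuf: (none).
Restricted to 11:00–16:00: (none).
No common window.

0 minutes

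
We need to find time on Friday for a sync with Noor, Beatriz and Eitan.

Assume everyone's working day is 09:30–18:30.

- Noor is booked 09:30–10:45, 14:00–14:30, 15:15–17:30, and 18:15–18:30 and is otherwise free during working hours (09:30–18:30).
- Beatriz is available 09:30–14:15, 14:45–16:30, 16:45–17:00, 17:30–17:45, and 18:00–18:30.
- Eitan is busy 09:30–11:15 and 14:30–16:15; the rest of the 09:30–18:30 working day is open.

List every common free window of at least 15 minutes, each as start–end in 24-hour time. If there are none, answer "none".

Noor free within 09:30–18:30: 10:45–14:00, 14:30–15:15, 17:30–18:15.
Eitan free within 09:30–18:30: 11:15–14:30, 16:15–18:30.
Noor ∩ Beatriz: 10:45–14:00, 14:45–15:15, 17:30–17:45, 18:00–18:15.
Noor ∩ Beatriz ∩ Eitan: 11:15–14:00, 17:30–17:45, 18:00–18:15.
Windows ≥ 15 min: 11:15–14:00, 17:30–17:45, 18:00–18:15.

11:15–14:00, 17:30–17:45, 18:00–18:15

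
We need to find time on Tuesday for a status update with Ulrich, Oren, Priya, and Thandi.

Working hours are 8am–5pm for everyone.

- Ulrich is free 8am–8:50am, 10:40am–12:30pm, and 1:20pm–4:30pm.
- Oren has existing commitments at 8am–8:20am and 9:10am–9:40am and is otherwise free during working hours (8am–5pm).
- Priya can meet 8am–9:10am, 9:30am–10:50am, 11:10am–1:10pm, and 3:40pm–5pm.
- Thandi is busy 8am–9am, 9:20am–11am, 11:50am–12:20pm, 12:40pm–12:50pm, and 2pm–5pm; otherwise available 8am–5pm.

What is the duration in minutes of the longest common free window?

40 minutes

Oren free within 08:00–17:00: 08:20–09:10, 09:40–17:00.
Thandi free within 08:00–17:00: 09:00–09:20, 11:00–11:50, 12:20–12:40, 12:50–14:00.
Ulrich ∩ Oren: 08:20–08:50, 10:40–12:30, 13:20–16:30.
Ulrich ∩ Oren ∩ Priya: 08:20–08:50, 10:40–10:50, 11:10–12:30, 15:40–16:30.
Ulrich ∩ Oren ∩ Priya ∩ Thandi: 11:10–11:50, 12:20–12:30.
Common window lengths: 40, 10 min; longest is 40.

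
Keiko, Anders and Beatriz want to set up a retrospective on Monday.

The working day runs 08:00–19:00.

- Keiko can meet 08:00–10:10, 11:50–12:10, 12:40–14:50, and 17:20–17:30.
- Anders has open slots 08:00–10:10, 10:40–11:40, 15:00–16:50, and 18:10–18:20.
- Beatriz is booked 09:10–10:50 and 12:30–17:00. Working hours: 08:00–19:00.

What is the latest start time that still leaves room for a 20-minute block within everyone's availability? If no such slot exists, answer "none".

Beatriz free within 08:00–19:00: 08:00–09:10, 10:50–12:30, 17:00–19:00.
Keiko ∩ Anders: 08:00–10:10.
Keiko ∩ Anders ∩ Beatriz: 08:00–09:10.
Windows ≥ 20 min: 08:00–09:10.
Latest start in the last window 08:00–09:10 is 09:10 − 20 min = 08:50.

08:50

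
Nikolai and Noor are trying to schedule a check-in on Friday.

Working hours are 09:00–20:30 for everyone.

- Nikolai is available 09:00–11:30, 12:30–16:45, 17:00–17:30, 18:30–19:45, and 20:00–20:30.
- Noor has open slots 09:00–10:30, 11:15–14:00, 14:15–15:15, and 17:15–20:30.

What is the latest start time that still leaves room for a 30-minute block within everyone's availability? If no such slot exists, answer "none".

Nikolai ∩ Noor: 09:00–10:30, 11:15–11:30, 12:30–14:00, 14:15–15:15, 17:15–17:30, 18:30–19:45, 20:00–20:30.
Windows ≥ 30 min: 09:00–10:30, 12:30–14:00, 14:15–15:15, 18:30–19:45, 20:00–20:30.
Latest start in the last window 20:00–20:30 is 20:30 − 30 min = 20:00.

20:00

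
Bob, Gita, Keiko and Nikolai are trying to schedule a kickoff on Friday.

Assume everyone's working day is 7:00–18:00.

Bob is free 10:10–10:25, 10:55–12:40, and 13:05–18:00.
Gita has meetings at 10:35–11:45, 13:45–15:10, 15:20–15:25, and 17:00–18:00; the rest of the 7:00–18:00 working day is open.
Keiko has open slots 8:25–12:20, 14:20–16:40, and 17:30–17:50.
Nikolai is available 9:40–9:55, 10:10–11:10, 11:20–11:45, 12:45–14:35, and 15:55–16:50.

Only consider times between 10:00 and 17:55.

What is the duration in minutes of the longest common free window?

Gita free within 07:00–18:00: 07:00–10:35, 11:45–13:45, 15:10–15:20, 15:25–17:00.
Bob ∩ Gita: 10:10–10:25, 11:45–12:40, 13:05–13:45, 15:10–15:20, 15:25–17:00.
Bob ∩ Gita ∩ Keiko: 10:10–10:25, 11:45–12:20, 15:10–15:20, 15:25–16:40.
Bob ∩ Gita ∩ Keiko ∩ Nikolai: 10:10–10:25, 15:55–16:40.
Restricted to 10:00–17:55: 10:10–10:25, 15:55–16:40.
Common window lengths: 15, 45 min; longest is 45.

45 minutes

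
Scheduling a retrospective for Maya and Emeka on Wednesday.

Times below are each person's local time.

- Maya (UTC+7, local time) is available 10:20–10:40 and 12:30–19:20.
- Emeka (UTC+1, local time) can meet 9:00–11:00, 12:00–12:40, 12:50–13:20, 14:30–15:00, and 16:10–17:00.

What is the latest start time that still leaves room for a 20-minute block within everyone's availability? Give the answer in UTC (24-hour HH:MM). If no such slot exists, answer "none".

12:00

Maya → UTC: 03:20–03:40, 05:30–12:20.
Emeka → UTC: 08:00–10:00, 11:00–11:40, 11:50–12:20, 13:30–14:00, 15:10–16:00.
Maya ∩ Emeka: 08:00–10:00, 11:00–11:40, 11:50–12:20.
Windows ≥ 20 min: 08:00–10:00, 11:00–11:40, 11:50–12:20.
Latest start in the last window 11:50–12:20 is 12:20 − 20 min = 12:00.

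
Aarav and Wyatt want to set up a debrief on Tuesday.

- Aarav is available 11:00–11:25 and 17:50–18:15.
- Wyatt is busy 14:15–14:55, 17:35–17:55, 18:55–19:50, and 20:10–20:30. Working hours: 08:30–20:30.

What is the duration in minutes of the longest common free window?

25 minutes

Wyatt free within 08:30–20:30: 08:30–14:15, 14:55–17:35, 17:55–18:55, 19:50–20:10.
Aarav ∩ Wyatt: 11:00–11:25, 17:55–18:15.
Common window lengths: 25, 20 min; longest is 25.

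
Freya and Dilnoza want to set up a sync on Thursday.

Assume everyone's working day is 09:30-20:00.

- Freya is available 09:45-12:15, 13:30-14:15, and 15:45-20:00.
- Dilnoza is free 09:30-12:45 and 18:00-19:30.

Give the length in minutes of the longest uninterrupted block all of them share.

Freya ∩ Dilnoza: 09:45–12:15, 18:00–19:30.
Common window lengths: 150, 90 min; longest is 150.

150 minutes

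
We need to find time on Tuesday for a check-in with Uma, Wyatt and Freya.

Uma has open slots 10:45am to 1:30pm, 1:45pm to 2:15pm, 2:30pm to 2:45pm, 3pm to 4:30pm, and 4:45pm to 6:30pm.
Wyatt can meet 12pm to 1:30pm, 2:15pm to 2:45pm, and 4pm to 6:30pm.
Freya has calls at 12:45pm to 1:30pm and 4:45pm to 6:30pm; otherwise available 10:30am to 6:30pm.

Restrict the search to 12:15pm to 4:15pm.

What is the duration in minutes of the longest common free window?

Freya free within 10:30–18:30: 10:30–12:45, 13:30–16:45.
Uma ∩ Wyatt: 12:00–13:30, 14:30–14:45, 16:00–16:30, 16:45–18:30.
Uma ∩ Wyatt ∩ Freya: 12:00–12:45, 14:30–14:45, 16:00–16:30.
Restricted to 12:15–16:15: 12:15–12:45, 14:30–14:45, 16:00–16:15.
Common window lengths: 30, 15, 15 min; longest is 30.

30 minutes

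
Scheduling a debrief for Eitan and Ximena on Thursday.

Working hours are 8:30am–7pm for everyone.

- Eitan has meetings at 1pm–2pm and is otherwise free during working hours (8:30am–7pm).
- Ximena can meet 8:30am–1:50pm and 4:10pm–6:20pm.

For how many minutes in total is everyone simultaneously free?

400 minutes

Eitan free within 08:30–19:00: 08:30–13:00, 14:00–19:00.
Eitan ∩ Ximena: 08:30–13:00, 16:10–18:20.
Total common minutes: 270 + 130 = 400.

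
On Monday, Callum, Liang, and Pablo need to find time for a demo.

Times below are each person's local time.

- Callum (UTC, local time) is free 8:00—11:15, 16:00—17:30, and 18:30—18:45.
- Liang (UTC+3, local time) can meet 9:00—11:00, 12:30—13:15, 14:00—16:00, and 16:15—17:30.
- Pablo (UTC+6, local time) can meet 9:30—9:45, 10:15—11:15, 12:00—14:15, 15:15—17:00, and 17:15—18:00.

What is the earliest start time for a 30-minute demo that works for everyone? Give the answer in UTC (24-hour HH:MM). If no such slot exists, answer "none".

09:30

Callum → UTC: 08:00–11:15, 16:00–17:30, 18:30–18:45.
Liang → UTC: 06:00–08:00, 09:30–10:15, 11:00–13:00, 13:15–14:30.
Pablo → UTC: 03:30–03:45, 04:15–05:15, 06:00–08:15, 09:15–11:00, 11:15–12:00.
Callum ∩ Liang: 09:30–10:15, 11:00–11:15.
Callum ∩ Liang ∩ Pablo: 09:30–10:15.
Windows ≥ 30 min: 09:30–10:15.
Earliest such window starts at 09:30.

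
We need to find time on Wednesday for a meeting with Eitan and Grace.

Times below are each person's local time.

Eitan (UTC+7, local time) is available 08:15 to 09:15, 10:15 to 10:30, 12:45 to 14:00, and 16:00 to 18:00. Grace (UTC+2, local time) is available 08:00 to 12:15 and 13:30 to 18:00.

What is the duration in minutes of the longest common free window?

Eitan → UTC: 01:15–02:15, 03:15–03:30, 05:45–07:00, 09:00–11:00.
Grace → UTC: 06:00–10:15, 11:30–16:00.
Eitan ∩ Grace: 06:00–07:00, 09:00–10:15.
Common window lengths: 60, 75 min; longest is 75.

75 minutes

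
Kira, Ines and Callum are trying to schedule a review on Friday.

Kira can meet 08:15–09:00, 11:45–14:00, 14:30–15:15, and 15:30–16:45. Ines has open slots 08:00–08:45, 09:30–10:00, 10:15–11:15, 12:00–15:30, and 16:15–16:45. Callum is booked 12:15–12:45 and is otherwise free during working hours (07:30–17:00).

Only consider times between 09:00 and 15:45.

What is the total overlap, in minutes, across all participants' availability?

135 minutes

Callum free within 07:30–17:00: 07:30–12:15, 12:45–17:00.
Kira ∩ Ines: 08:15–08:45, 12:00–14:00, 14:30–15:15, 16:15–16:45.
Kira ∩ Ines ∩ Callum: 08:15–08:45, 12:00–12:15, 12:45–14:00, 14:30–15:15, 16:15–16:45.
Restricted to 09:00–15:45: 12:00–12:15, 12:45–14:00, 14:30–15:15.
Total common minutes: 15 + 75 + 45 = 135.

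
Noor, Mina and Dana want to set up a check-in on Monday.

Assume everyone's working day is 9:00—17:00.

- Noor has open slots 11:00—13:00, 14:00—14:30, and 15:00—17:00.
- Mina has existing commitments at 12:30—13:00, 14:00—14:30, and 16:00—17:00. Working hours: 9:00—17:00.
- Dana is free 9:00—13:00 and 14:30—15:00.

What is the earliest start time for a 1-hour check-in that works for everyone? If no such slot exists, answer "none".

11:00

Mina free within 09:00–17:00: 09:00–12:30, 13:00–14:00, 14:30–16:00.
Noor ∩ Mina: 11:00–12:30, 15:00–16:00.
Noor ∩ Mina ∩ Dana: 11:00–12:30.
Windows ≥ 60 min: 11:00–12:30.
Earliest such window starts at 11:00.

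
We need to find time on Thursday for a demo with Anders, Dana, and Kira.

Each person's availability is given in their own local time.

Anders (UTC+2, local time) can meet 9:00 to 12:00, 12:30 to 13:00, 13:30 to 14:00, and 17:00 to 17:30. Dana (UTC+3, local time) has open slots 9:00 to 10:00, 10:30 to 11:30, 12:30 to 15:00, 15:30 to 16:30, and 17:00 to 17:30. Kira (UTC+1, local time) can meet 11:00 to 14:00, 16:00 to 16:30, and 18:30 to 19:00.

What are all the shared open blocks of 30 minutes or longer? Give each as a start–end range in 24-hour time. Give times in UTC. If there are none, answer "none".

Anders → UTC: 07:00–10:00, 10:30–11:00, 11:30–12:00, 15:00–15:30.
Dana → UTC: 06:00–07:00, 07:30–08:30, 09:30–12:00, 12:30–13:30, 14:00–14:30.
Kira → UTC: 10:00–13:00, 15:00–15:30, 17:30–18:00.
Anders ∩ Dana: 07:30–08:30, 09:30–10:00, 10:30–11:00, 11:30–12:00.
Anders ∩ Dana ∩ Kira: 10:30–11:00, 11:30–12:00.
Windows ≥ 30 min: 10:30–11:00, 11:30–12:00.

10:30–11:00, 11:30–12:00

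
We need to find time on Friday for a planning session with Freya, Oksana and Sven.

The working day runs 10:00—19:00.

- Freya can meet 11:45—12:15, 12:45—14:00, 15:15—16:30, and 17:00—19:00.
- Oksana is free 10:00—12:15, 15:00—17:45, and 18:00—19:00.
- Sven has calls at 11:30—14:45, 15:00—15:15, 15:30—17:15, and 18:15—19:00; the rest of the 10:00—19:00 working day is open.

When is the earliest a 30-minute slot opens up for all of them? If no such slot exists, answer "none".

17:15

Sven free within 10:00–19:00: 10:00–11:30, 14:45–15:00, 15:15–15:30, 17:15–18:15.
Freya ∩ Oksana: 11:45–12:15, 15:15–16:30, 17:00–17:45, 18:00–19:00.
Freya ∩ Oksana ∩ Sven: 15:15–15:30, 17:15–17:45, 18:00–18:15.
Windows ≥ 30 min: 17:15–17:45.
Earliest such window starts at 17:15.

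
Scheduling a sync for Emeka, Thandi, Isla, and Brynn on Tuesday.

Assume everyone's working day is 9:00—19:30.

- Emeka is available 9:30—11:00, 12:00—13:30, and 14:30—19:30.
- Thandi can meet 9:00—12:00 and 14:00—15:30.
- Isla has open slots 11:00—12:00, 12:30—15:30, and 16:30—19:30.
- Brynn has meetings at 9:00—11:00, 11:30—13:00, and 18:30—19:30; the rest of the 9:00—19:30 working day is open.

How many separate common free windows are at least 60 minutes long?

Brynn free within 09:00–19:30: 11:00–11:30, 13:00–18:30.
Emeka ∩ Thandi: 09:30–11:00, 14:30–15:30.
Emeka ∩ Thandi ∩ Isla: 14:30–15:30.
Emeka ∩ Thandi ∩ Isla ∩ Brynn: 14:30–15:30.
Windows ≥ 60 min: 14:30–15:30.
That's 1 window.

1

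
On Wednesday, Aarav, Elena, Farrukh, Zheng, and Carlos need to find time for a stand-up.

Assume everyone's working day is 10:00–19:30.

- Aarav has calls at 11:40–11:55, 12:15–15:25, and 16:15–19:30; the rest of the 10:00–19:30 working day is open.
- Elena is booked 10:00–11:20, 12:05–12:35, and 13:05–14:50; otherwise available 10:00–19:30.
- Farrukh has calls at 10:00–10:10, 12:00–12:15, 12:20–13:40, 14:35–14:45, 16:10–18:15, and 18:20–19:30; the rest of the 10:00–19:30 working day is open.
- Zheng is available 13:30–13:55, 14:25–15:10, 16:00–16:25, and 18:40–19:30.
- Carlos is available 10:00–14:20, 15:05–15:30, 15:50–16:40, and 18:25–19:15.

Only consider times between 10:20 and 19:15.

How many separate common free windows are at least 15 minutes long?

0

Aarav free within 10:00–19:30: 10:00–11:40, 11:55–12:15, 15:25–16:15.
Elena free within 10:00–19:30: 11:20–12:05, 12:35–13:05, 14:50–19:30.
Farrukh free within 10:00–19:30: 10:10–12:00, 12:15–12:20, 13:40–14:35, 14:45–16:10, 18:15–18:20.
Aarav ∩ Elena: 11:20–11:40, 11:55–12:05, 15:25–16:15.
Aarav ∩ Elena ∩ Farrukh: 11:20–11:40, 11:55–12:00, 15:25–16:10.
Aarav ∩ Elena ∩ Farrukh ∩ Zheng: 16:00–16:10.
Aarav ∩ Elena ∩ Farrukh ∩ Zheng ∩ Carlos: 16:00–16:10.
Restricted to 10:20–19:15: 16:00–16:10.
Windows ≥ 15 min: (none).
That's 0 windows.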